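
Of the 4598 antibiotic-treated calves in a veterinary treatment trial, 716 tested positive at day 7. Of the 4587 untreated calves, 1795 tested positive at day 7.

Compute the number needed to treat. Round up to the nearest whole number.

risk, antibiotic-treated calves = 716/4598 = 0.155720
risk, untreated calves = 1795/4587 = 0.391323
absolute risk difference = 0.235603
1 / 0.235603 = 4.244 → round up → 5

NNT: 5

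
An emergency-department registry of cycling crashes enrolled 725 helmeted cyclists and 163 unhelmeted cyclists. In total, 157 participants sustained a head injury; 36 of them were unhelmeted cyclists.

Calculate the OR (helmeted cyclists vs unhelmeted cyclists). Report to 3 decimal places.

helmeted cyclists with the outcome: 157 − 36 = 121
helmeted cyclists without the outcome: 725 − 121 = 604
unhelmeted cyclists without the outcome: 163 − 36 = 127
odds, helmeted cyclists = 121/604 = 0.2003
odds, unhelmeted cyclists = 36/127 = 0.2835
OR = 0.2003 / 0.2835 = 0.707

0.707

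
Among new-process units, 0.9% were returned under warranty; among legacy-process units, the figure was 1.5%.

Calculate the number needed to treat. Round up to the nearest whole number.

absolute risk difference = 0.006000
1 / 0.006000 = 166.667 → round up → 167

NNT: 167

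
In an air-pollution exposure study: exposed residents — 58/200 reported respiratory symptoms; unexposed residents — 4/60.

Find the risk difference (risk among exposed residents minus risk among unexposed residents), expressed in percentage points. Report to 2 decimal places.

22.33

risk, exposed residents = 58/200 = 0.2900
risk, unexposed residents = 4/60 = 0.0667
risk difference = 0.2900 − 0.0667 = 0.2233 → 22.33 percentage points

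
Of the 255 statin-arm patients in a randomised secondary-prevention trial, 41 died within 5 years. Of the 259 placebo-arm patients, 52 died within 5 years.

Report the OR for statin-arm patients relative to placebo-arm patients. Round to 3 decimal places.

OR = (41 × 207) / (214 × 52) = 8487/11128 ≈ 0.763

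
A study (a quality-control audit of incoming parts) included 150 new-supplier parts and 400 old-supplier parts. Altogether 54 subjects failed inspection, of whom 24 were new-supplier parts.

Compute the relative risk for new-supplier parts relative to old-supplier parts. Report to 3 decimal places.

RR ≈ 2.133

new-supplier parts without the outcome: 150 − 24 = 126
old-supplier parts with the outcome: 54 − 24 = 30
old-supplier parts without the outcome: 400 − 30 = 370
risk, new-supplier parts = 24/150 = 0.1600
risk, old-supplier parts = 30/400 = 0.0750
RR = 0.1600 / 0.0750 = 2.133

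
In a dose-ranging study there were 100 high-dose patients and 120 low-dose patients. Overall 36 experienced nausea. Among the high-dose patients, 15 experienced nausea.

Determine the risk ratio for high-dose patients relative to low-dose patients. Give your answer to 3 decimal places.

0.857

high-dose patients without the outcome: 100 − 15 = 85
low-dose patients with the outcome: 36 − 15 = 21
low-dose patients without the outcome: 120 − 21 = 99
risk, high-dose patients = 15/100 = 0.1500
risk, low-dose patients = 21/120 = 0.1750
RR = 0.1500 / 0.1750 = 0.857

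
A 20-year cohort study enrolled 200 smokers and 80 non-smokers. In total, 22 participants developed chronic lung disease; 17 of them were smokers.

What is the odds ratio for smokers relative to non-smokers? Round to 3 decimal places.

smokers without the outcome: 200 − 17 = 183
non-smokers with the outcome: 22 − 17 = 5
non-smokers without the outcome: 80 − 5 = 75
odds, smokers = 17/183 = 0.0929
odds, non-smokers = 5/75 = 0.0667
OR = 0.0929 / 0.0667 = 1.393

1.393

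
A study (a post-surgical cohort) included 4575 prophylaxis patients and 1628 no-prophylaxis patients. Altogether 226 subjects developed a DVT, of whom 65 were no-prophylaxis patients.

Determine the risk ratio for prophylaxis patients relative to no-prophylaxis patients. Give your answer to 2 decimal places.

prophylaxis patients with the outcome: 226 − 65 = 161
prophylaxis patients without the outcome: 4575 − 161 = 4414
no-prophylaxis patients without the outcome: 1628 − 65 = 1563
risk, prophylaxis patients = 161/4575 = 0.03519
risk, no-prophylaxis patients = 65/1628 = 0.03993
RR = 0.03519 / 0.03993 = 0.88

RR = 0.88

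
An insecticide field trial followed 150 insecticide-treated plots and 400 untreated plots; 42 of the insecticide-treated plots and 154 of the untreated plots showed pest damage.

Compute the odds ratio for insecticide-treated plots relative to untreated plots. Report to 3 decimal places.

OR: 0.621

odds, insecticide-treated plots = 42/108 = 0.3889
odds, untreated plots = 154/246 = 0.6260
OR = 0.3889 / 0.6260 = 0.621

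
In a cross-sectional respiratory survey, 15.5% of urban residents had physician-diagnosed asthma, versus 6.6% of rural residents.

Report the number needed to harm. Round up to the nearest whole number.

absolute risk difference = 0.089000
1 / 0.089000 = 11.236 → round up → 12

12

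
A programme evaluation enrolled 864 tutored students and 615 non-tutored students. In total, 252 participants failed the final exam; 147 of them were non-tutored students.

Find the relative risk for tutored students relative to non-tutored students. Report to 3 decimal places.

0.508

tutored students with the outcome: 252 − 147 = 105
tutored students without the outcome: 864 − 105 = 759
non-tutored students without the outcome: 615 − 147 = 468
risk, tutored students = 105/864 = 0.1215
risk, non-tutored students = 147/615 = 0.2390
RR = 0.1215 / 0.2390 = 0.508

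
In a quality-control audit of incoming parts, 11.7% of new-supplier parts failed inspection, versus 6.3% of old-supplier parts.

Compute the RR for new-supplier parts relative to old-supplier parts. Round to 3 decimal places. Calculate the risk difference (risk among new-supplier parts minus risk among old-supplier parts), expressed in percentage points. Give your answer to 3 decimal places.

RR = 1.857; RD = 5.400

RR = 0.1170 / 0.0630 = 1.857
risk difference = 0.1170 − 0.0630 = 0.0540 → 5.400 percentage points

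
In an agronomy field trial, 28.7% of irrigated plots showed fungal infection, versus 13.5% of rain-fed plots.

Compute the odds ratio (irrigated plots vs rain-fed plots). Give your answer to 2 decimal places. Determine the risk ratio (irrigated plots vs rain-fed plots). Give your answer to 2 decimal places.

OR = 2.58; RR = 2.13

odds, irrigated plots = 0.2870/0.7130 = 0.4025
odds, rain-fed plots = 0.1350/0.8650 = 0.1561
OR = 0.4025 / 0.1561 = 2.58
RR = 0.2870 / 0.1350 = 2.13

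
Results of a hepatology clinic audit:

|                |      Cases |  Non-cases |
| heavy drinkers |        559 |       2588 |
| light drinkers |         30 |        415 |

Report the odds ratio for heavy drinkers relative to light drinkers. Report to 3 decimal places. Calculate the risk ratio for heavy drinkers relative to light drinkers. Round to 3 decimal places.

OR = (559 × 415) / (2588 × 30) = 231985/77640 ≈ 2.988
risk, heavy drinkers = 559/3147 = 0.1776
risk, light drinkers = 30/445 = 0.0674
RR = 0.1776 / 0.0674 = 2.635

OR = 2.988; RR = 2.635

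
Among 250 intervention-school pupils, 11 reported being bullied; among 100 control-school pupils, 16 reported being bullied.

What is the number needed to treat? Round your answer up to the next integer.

risk, intervention-school pupils = 11/250 = 0.044000
risk, control-school pupils = 16/100 = 0.160000
absolute risk difference = 0.116000
1 / 0.116000 = 8.621 → round up → 9

9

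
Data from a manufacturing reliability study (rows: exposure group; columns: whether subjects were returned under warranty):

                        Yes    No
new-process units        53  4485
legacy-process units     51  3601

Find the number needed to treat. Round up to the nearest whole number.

438

risk, new-process units = 53/4538 = 0.011679
risk, legacy-process units = 51/3652 = 0.013965
absolute risk difference = 0.002286
1 / 0.002286 = 437.445 → round up → 438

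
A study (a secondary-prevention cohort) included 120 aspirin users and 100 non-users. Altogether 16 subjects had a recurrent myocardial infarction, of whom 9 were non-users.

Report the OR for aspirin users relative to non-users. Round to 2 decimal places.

aspirin users with the outcome: 16 − 9 = 7
aspirin users without the outcome: 120 − 7 = 113
non-users without the outcome: 100 − 9 = 91
OR = (7 × 91) / (113 × 9) = 637/1017 ≈ 0.63

0.63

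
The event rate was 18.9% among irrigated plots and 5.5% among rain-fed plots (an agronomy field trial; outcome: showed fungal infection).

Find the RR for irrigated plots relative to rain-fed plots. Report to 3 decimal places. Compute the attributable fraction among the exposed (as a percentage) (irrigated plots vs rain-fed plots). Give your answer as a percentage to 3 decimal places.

RR = 0.1890 / 0.0550 = 3.436
AR% = (0.1890 − 0.0550) / 0.1890 = 0.7090 → 70.899%

RR = 3.436; AR% = 70.899%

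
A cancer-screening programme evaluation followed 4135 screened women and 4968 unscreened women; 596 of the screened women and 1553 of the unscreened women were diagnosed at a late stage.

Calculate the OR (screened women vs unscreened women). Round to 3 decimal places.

0.370

odds, screened women = 596/3539 = 0.1684
odds, unscreened women = 1553/3415 = 0.4548
OR = 0.1684 / 0.4548 = 0.370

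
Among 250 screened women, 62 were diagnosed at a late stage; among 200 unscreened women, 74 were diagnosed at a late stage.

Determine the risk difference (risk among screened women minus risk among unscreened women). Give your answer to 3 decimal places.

risk, screened women = 62/250 = 0.2480
risk, unscreened women = 74/200 = 0.3700
risk difference = 0.2480 − 0.3700 = -0.122

-0.122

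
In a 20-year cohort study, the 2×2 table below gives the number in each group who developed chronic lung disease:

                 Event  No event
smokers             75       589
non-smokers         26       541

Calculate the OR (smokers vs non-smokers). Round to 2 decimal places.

OR = (75 × 541) / (589 × 26) = 40575/15314 ≈ 2.65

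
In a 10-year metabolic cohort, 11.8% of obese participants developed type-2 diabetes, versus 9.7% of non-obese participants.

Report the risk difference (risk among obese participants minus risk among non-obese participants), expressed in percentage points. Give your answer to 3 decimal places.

risk difference = 0.1180 − 0.0970 = 0.0210 → 2.100 percentage points

RD ≈ 2.100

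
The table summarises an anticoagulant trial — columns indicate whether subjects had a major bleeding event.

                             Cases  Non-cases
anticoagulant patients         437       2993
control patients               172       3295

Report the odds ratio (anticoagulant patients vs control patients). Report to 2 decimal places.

OR = (437 × 3295) / (2993 × 172) = 1439915/514796 ≈ 2.80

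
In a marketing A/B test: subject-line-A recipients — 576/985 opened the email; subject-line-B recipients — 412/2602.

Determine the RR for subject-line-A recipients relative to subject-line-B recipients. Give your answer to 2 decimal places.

RR ≈ 3.69

risk, subject-line-A recipients = 576/985 = 0.5848
risk, subject-line-B recipients = 412/2602 = 0.1583
RR = 0.5848 / 0.1583 = 3.69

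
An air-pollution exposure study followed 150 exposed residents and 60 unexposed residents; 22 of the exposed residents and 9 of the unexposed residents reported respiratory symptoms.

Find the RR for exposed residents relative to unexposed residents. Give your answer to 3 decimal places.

risk, exposed residents = 22/150 = 0.1467
risk, unexposed residents = 9/60 = 0.1500
RR = 0.1467 / 0.1500 = 0.978

RR ≈ 0.978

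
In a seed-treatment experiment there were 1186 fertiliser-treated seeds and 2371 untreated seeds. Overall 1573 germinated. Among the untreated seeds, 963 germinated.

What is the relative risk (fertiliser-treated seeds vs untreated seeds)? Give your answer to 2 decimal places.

1.27

fertiliser-treated seeds with the outcome: 1573 − 963 = 610
fertiliser-treated seeds without the outcome: 1186 − 610 = 576
untreated seeds without the outcome: 2371 − 963 = 1408
risk, fertiliser-treated seeds = 610/1186 = 0.5143
risk, untreated seeds = 963/2371 = 0.4062
RR = 0.5143 / 0.4062 = 1.27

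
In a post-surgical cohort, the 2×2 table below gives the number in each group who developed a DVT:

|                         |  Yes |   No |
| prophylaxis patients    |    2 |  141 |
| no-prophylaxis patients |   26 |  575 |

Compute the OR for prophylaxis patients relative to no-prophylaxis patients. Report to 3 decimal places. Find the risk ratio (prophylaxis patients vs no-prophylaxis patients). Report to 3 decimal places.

OR = (2 × 575) / (141 × 26) = 1150/3666 ≈ 0.314
risk, prophylaxis patients = 2/143 = 0.01399
risk, no-prophylaxis patients = 26/601 = 0.04326
RR = 0.01399 / 0.04326 = 0.323

OR = 0.314; RR = 0.323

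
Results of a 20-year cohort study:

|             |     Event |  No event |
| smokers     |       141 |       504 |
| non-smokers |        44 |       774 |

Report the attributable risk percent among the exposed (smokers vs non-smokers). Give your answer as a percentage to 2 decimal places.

risk, smokers = 141/645 = 0.2186
risk, non-smokers = 44/818 = 0.0538
AR% = (0.2186 − 0.0538) / 0.2186 = 0.7539 → 75.39%

75.39%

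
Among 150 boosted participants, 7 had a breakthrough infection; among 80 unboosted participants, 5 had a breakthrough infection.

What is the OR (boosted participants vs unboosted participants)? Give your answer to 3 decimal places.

odds, boosted participants = 7/143 = 0.04895
odds, unboosted participants = 5/75 = 0.06667
OR = 0.04895 / 0.06667 = 0.734

OR: 0.734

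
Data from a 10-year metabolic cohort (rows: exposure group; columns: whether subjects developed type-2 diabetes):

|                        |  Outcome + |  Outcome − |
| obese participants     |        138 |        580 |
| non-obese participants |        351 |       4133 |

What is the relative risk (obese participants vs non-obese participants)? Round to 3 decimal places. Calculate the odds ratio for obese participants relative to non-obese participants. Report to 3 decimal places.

RR = 2.455; OR = 2.802

risk, obese participants = 138/718 = 0.1922
risk, non-obese participants = 351/4484 = 0.0783
RR = 0.1922 / 0.0783 = 2.455
odds, obese participants = 138/580 = 0.2379
odds, non-obese participants = 351/4133 = 0.0849
OR = 0.2379 / 0.0849 = 2.802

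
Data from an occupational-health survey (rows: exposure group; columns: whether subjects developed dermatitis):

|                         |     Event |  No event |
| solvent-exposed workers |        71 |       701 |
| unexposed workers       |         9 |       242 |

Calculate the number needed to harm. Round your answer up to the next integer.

risk, solvent-exposed workers = 71/772 = 0.091969
risk, unexposed workers = 9/251 = 0.035857
absolute risk difference = 0.056112
1 / 0.056112 = 17.821 → round up → 18

NNH: 18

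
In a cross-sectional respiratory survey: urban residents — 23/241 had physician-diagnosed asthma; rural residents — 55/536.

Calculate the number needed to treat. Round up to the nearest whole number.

NNT ≈ 140

risk, urban residents = 23/241 = 0.095436
risk, rural residents = 55/536 = 0.102612
absolute risk difference = 0.007176
1 / 0.007176 = 139.353 → round up → 140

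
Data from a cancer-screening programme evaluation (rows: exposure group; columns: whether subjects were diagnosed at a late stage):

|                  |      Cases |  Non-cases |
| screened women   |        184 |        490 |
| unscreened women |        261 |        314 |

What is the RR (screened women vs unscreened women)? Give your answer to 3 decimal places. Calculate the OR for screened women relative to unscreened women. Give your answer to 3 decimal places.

RR = 0.601; OR = 0.452

risk, screened women = 184/674 = 0.2730
risk, unscreened women = 261/575 = 0.4539
RR = 0.2730 / 0.4539 = 0.601
OR = (184 × 314) / (490 × 261) = 57776/127890 ≈ 0.452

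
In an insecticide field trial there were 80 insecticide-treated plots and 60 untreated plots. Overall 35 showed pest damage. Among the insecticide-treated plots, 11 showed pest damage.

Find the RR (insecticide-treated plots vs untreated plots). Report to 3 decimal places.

0.344

insecticide-treated plots without the outcome: 80 − 11 = 69
untreated plots with the outcome: 35 − 11 = 24
untreated plots without the outcome: 60 − 24 = 36
risk, insecticide-treated plots = 11/80 = 0.1375
risk, untreated plots = 24/60 = 0.4000
RR = 0.1375 / 0.4000 = 0.344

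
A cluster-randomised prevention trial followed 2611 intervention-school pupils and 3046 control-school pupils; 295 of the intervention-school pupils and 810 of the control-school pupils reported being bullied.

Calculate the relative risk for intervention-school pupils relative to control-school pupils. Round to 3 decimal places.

RR ≈ 0.425

risk, intervention-school pupils = 295/2611 = 0.1130
risk, control-school pupils = 810/3046 = 0.2659
RR = 0.1130 / 0.2659 = 0.425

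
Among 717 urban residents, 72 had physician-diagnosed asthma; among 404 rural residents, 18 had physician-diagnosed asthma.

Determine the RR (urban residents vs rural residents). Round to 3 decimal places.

risk, urban residents = 72/717 = 0.10042
risk, rural residents = 18/404 = 0.04455
RR = 0.10042 / 0.04455 = 2.254

2.254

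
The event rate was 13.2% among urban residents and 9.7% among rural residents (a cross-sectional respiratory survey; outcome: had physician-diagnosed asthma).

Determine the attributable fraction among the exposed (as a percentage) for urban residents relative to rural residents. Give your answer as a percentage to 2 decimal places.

AR% = (0.1320 − 0.0970) / 0.1320 = 0.2652 → 26.52%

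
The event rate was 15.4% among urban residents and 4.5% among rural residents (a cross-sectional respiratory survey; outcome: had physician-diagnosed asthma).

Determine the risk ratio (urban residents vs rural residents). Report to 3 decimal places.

RR = 0.15400 / 0.04500 = 3.422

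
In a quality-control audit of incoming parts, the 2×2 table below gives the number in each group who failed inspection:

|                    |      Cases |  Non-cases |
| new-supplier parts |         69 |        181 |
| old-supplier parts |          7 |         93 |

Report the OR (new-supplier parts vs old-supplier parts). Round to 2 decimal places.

5.06

odds, new-supplier parts = 69/181 = 0.3812
odds, old-supplier parts = 7/93 = 0.0753
OR = 0.3812 / 0.0753 = 5.06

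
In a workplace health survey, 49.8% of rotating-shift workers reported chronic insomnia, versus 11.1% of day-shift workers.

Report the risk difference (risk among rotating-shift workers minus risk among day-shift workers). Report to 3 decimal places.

risk difference = 0.4980 − 0.1110 = 0.387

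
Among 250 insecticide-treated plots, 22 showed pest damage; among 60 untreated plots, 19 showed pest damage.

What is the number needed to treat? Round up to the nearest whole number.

risk, insecticide-treated plots = 22/250 = 0.088000
risk, untreated plots = 19/60 = 0.316667
absolute risk difference = 0.228667
1 / 0.228667 = 4.373 → round up → 5

5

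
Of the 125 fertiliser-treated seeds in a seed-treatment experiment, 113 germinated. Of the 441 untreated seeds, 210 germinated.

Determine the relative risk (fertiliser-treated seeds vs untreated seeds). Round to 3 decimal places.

risk, fertiliser-treated seeds = 113/125 = 0.9040
risk, untreated seeds = 210/441 = 0.4762
RR = 0.9040 / 0.4762 = 1.898

RR = 1.898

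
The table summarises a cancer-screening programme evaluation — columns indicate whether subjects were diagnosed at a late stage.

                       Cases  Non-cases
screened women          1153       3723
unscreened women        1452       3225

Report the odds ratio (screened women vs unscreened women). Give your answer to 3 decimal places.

0.688

odds, screened women = 1153/3723 = 0.3097
odds, unscreened women = 1452/3225 = 0.4502
OR = 0.3097 / 0.4502 = 0.688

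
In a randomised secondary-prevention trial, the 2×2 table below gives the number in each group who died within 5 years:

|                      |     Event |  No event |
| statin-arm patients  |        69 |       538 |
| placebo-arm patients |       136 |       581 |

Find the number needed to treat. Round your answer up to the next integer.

risk, statin-arm patients = 69/607 = 0.113674
risk, placebo-arm patients = 136/717 = 0.189679
absolute risk difference = 0.076005
1 / 0.076005 = 13.157 → round up → 14

14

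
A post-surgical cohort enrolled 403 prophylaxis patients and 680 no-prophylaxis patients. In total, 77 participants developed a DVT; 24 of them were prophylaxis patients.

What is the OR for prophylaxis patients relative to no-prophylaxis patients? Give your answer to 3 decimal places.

prophylaxis patients without the outcome: 403 − 24 = 379
no-prophylaxis patients with the outcome: 77 − 24 = 53
no-prophylaxis patients without the outcome: 680 − 53 = 627
OR = (24 × 627) / (379 × 53) = 15048/20087 ≈ 0.749

0.749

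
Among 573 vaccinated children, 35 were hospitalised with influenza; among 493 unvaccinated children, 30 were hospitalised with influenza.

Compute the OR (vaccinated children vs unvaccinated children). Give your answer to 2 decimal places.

OR ≈ 1.00

odds, vaccinated children = 35/538 = 0.0651
odds, unvaccinated children = 30/463 = 0.0648
OR = 0.0651 / 0.0648 = 1.00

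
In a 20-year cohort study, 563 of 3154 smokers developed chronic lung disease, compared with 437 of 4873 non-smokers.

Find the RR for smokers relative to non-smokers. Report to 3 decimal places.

risk, smokers = 563/3154 = 0.1785
risk, non-smokers = 437/4873 = 0.0897
RR = 0.1785 / 0.0897 = 1.990

RR ≈ 1.990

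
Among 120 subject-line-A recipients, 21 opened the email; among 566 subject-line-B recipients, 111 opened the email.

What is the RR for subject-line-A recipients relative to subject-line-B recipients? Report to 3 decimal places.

RR: 0.892

risk, subject-line-A recipients = 21/120 = 0.1750
risk, subject-line-B recipients = 111/566 = 0.1961
RR = 0.1750 / 0.1961 = 0.892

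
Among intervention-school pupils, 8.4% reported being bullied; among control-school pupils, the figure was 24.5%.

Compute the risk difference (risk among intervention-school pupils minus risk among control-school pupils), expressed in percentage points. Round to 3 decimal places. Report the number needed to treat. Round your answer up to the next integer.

risk difference = 0.0840 − 0.2450 = -0.1610 → -16.100 percentage points
absolute risk difference = 0.161000
1 / 0.161000 = 6.211 → round up → 7

RD = -16.100; NNT = 7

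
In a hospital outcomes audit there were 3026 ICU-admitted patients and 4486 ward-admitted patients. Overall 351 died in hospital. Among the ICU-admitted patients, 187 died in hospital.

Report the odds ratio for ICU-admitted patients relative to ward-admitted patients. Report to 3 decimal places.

ICU-admitted patients without the outcome: 3026 − 187 = 2839
ward-admitted patients with the outcome: 351 − 187 = 164
ward-admitted patients without the outcome: 4486 − 164 = 4322
OR = (187 × 4322) / (2839 × 164) = 808214/465596 ≈ 1.736

OR = 1.736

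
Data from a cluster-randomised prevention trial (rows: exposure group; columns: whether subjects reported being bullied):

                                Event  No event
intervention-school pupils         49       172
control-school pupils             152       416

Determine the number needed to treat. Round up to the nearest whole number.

risk, intervention-school pupils = 49/221 = 0.221719
risk, control-school pupils = 152/568 = 0.267606
absolute risk difference = 0.045886
1 / 0.045886 = 21.793 → round up → 22

22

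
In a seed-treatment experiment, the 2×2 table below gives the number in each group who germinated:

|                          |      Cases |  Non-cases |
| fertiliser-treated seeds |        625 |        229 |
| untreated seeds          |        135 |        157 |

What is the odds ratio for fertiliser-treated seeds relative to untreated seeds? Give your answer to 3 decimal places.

OR: 3.174

odds, fertiliser-treated seeds = 625/229 = 2.7293
odds, untreated seeds = 135/157 = 0.8599
OR = 2.7293 / 0.8599 = 3.174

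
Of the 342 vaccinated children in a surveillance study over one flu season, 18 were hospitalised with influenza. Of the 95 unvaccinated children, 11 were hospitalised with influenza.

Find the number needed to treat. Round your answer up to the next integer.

NNT: 16

risk, vaccinated children = 18/342 = 0.052632
risk, unvaccinated children = 11/95 = 0.115789
absolute risk difference = 0.063158
1 / 0.063158 = 15.833 → round up → 16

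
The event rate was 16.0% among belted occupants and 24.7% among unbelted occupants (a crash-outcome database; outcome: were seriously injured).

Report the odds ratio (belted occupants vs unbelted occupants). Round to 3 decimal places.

OR = 0.581

odds, belted occupants = 0.1600/0.8400 = 0.1905
odds, unbelted occupants = 0.2470/0.7530 = 0.3280
OR = 0.1905 / 0.3280 = 0.581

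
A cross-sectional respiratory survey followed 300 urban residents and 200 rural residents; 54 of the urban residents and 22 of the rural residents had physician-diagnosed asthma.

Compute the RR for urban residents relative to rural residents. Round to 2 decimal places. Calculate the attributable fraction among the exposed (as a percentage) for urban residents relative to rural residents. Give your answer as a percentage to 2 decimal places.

RR = 1.64; AR% = 38.89%

risk, urban residents = 54/300 = 0.1800
risk, rural residents = 22/200 = 0.1100
RR = 0.1800 / 0.1100 = 1.64
AR% = (0.1800 − 0.1100) / 0.1800 = 0.3889 → 38.89%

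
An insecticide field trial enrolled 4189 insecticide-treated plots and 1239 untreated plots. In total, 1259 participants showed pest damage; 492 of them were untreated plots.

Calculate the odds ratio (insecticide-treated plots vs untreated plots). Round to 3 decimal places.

0.340

insecticide-treated plots with the outcome: 1259 − 492 = 767
insecticide-treated plots without the outcome: 4189 − 767 = 3422
untreated plots without the outcome: 1239 − 492 = 747
odds, insecticide-treated plots = 767/3422 = 0.2241
odds, untreated plots = 492/747 = 0.6586
OR = 0.2241 / 0.6586 = 0.340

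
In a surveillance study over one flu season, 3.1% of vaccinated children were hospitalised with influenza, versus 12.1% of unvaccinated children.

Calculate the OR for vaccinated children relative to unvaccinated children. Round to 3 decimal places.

odds, vaccinated children = 0.03100/0.96900 = 0.03199
odds, unvaccinated children = 0.12100/0.87900 = 0.13766
OR = 0.03199 / 0.13766 = 0.232

OR ≈ 0.232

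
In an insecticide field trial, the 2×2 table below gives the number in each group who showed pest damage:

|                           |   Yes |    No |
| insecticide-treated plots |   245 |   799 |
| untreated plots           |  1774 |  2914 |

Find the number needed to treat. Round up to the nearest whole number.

risk, insecticide-treated plots = 245/1044 = 0.234674
risk, untreated plots = 1774/4688 = 0.378413
absolute risk difference = 0.143739
1 / 0.143739 = 6.957 → round up → 7

7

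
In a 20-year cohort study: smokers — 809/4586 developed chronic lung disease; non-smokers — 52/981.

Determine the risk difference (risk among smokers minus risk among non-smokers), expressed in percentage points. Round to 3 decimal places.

RD: 12.340

risk, smokers = 809/4586 = 0.1764
risk, non-smokers = 52/981 = 0.0530
risk difference = 0.1764 − 0.0530 = 0.1234 → 12.340 percentage points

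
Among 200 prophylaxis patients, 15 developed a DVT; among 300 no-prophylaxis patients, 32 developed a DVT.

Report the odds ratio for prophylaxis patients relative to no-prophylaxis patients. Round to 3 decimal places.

OR = (15 × 268) / (185 × 32) = 4020/5920 ≈ 0.679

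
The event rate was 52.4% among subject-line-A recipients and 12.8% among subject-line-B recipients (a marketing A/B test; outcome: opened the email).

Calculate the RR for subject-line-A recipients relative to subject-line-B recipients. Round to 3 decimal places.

RR = 0.5240 / 0.1280 = 4.094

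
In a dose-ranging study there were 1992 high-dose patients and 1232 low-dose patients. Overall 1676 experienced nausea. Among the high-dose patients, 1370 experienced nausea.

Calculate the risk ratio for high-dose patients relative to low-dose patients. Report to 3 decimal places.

RR ≈ 2.769

high-dose patients without the outcome: 1992 − 1370 = 622
low-dose patients with the outcome: 1676 − 1370 = 306
low-dose patients without the outcome: 1232 − 306 = 926
risk, high-dose patients = 1370/1992 = 0.6878
risk, low-dose patients = 306/1232 = 0.2484
RR = 0.6878 / 0.2484 = 2.769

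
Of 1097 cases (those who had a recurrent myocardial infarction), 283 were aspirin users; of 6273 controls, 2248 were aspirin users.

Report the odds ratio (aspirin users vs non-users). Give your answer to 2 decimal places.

OR = (283 × 4025) / (2248 × 814) = 1139075/1829872 ≈ 0.62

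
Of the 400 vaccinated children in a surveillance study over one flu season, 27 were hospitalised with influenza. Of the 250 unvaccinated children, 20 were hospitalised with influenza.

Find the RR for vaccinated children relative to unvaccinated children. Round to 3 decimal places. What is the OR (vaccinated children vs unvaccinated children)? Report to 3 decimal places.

RR = 0.844; OR = 0.832

risk, vaccinated children = 27/400 = 0.0675
risk, unvaccinated children = 20/250 = 0.0800
RR = 0.0675 / 0.0800 = 0.844
OR = (27 × 230) / (373 × 20) = 6210/7460 ≈ 0.832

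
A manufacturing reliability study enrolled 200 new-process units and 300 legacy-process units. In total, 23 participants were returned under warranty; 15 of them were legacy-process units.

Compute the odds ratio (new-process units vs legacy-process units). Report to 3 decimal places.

new-process units with the outcome: 23 − 15 = 8
new-process units without the outcome: 200 − 8 = 192
legacy-process units without the outcome: 300 − 15 = 285
OR = (8 × 285) / (192 × 15) = 2280/2880 ≈ 0.792

0.792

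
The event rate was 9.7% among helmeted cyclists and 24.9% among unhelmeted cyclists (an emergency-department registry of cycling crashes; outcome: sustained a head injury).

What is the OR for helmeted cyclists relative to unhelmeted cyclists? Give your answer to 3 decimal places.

odds, helmeted cyclists = 0.0970/0.9030 = 0.1074
odds, unhelmeted cyclists = 0.2490/0.7510 = 0.3316
OR = 0.1074 / 0.3316 = 0.324

OR: 0.324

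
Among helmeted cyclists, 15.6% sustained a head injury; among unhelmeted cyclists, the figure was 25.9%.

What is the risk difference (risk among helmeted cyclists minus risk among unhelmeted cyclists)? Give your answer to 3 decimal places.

risk difference = 0.1560 − 0.2590 = -0.103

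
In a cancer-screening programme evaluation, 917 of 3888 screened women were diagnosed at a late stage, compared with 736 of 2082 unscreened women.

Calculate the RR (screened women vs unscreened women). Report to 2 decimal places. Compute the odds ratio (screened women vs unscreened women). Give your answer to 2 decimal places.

risk, screened women = 917/3888 = 0.2359
risk, unscreened women = 736/2082 = 0.3535
RR = 0.2359 / 0.3535 = 0.67
odds, screened women = 917/2971 = 0.3087
odds, unscreened women = 736/1346 = 0.5468
OR = 0.3087 / 0.5468 = 0.56

RR = 0.67; OR = 0.56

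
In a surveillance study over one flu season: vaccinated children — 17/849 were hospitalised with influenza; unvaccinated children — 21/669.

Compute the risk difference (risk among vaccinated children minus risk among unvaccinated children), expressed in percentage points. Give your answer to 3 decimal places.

-1.137

risk, vaccinated children = 17/849 = 0.02002
risk, unvaccinated children = 21/669 = 0.03139
risk difference = 0.02002 − 0.03139 = -0.01137 → -1.137 percentage points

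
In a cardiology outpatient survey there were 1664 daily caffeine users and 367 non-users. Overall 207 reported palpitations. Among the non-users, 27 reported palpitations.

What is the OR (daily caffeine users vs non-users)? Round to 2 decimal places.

OR = 1.53

daily caffeine users with the outcome: 207 − 27 = 180
daily caffeine users without the outcome: 1664 − 180 = 1484
non-users without the outcome: 367 − 27 = 340
OR = (180 × 340) / (1484 × 27) = 61200/40068 ≈ 1.53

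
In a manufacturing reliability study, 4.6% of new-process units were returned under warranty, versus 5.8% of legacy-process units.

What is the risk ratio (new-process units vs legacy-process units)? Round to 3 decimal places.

RR = 0.04600 / 0.05800 = 0.793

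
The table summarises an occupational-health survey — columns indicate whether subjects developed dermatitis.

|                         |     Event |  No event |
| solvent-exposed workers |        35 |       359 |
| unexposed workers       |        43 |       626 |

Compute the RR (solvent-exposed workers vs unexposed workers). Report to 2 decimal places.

1.38

risk, solvent-exposed workers = 35/394 = 0.0888
risk, unexposed workers = 43/669 = 0.0643
RR = 0.0888 / 0.0643 = 1.38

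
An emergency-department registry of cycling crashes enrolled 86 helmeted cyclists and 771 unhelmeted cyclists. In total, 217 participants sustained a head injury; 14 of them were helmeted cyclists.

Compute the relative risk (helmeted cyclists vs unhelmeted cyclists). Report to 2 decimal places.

helmeted cyclists without the outcome: 86 − 14 = 72
unhelmeted cyclists with the outcome: 217 − 14 = 203
unhelmeted cyclists without the outcome: 771 − 203 = 568
risk, helmeted cyclists = 14/86 = 0.1628
risk, unhelmeted cyclists = 203/771 = 0.2633
RR = 0.1628 / 0.2633 = 0.62

0.62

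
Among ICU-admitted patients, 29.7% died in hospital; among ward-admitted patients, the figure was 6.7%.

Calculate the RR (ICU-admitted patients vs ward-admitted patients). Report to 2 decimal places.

RR = 0.2970 / 0.0670 = 4.43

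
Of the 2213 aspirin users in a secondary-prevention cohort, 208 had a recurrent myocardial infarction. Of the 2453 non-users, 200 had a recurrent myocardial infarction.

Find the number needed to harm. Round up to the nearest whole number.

NNH ≈ 81

risk, aspirin users = 208/2213 = 0.093990
risk, non-users = 200/2453 = 0.081533
absolute risk difference = 0.012457
1 / 0.012457 = 80.276 → round up → 81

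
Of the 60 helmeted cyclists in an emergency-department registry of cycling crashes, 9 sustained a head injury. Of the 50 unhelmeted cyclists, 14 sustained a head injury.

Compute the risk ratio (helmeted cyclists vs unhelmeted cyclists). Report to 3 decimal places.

risk, helmeted cyclists = 9/60 = 0.1500
risk, unhelmeted cyclists = 14/50 = 0.2800
RR = 0.1500 / 0.2800 = 0.536

RR: 0.536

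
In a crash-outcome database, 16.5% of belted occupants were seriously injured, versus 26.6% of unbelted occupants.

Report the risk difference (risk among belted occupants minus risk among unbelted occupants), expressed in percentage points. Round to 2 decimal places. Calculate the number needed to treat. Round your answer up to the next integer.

RD = -10.10; NNT = 10

risk difference = 0.1650 − 0.2660 = -0.1010 → -10.10 percentage points
absolute risk difference = 0.101000
1 / 0.101000 = 9.901 → round up → 10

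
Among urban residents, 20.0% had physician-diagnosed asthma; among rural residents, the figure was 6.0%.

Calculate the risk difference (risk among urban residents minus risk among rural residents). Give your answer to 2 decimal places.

risk difference = 0.2000 − 0.0600 = 0.14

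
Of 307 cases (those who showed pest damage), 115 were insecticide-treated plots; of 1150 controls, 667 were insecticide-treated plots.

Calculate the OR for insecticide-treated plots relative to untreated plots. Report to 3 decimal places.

OR = (115 × 483) / (667 × 192) = 55545/128064 ≈ 0.434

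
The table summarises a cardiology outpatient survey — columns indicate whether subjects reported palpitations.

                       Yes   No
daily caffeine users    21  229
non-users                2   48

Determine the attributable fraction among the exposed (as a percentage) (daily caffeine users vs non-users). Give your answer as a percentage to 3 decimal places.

52.381%

risk, daily caffeine users = 21/250 = 0.08400
risk, non-users = 2/50 = 0.04000
AR% = (0.08400 − 0.04000) / 0.08400 = 0.5238 → 52.381%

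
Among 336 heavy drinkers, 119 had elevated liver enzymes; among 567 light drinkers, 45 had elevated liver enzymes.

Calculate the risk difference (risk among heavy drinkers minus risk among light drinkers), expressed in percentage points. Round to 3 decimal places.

27.480

risk, heavy drinkers = 119/336 = 0.3542
risk, light drinkers = 45/567 = 0.0794
risk difference = 0.3542 − 0.0794 = 0.2748 → 27.480 percentage points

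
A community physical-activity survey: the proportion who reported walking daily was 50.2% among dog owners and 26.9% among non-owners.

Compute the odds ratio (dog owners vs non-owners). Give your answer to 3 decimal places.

OR ≈ 2.739

odds, dog owners = 0.5020/0.4980 = 1.0080
odds, non-owners = 0.2690/0.7310 = 0.3680
OR = 1.0080 / 0.3680 = 2.739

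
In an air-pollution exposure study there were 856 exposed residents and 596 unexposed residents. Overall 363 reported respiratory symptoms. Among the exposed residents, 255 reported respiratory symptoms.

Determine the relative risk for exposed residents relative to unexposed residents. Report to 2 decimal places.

RR ≈ 1.64

exposed residents without the outcome: 856 − 255 = 601
unexposed residents with the outcome: 363 − 255 = 108
unexposed residents without the outcome: 596 − 108 = 488
risk, exposed residents = 255/856 = 0.2979
risk, unexposed residents = 108/596 = 0.1812
RR = 0.2979 / 0.1812 = 1.64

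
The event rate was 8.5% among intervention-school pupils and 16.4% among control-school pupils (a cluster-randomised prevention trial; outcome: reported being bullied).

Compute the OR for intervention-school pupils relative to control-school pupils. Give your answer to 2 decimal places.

odds, intervention-school pupils = 0.0850/0.9150 = 0.0929
odds, control-school pupils = 0.1640/0.8360 = 0.1962
OR = 0.0929 / 0.1962 = 0.47

0.47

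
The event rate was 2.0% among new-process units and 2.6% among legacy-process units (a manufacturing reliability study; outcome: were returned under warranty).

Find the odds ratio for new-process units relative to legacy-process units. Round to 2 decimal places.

odds, new-process units = 0.02000/0.98000 = 0.02041
odds, legacy-process units = 0.02600/0.97400 = 0.02669
OR = 0.02041 / 0.02669 = 0.76

0.76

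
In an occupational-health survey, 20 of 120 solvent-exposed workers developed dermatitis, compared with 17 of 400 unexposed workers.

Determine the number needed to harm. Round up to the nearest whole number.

risk, solvent-exposed workers = 20/120 = 0.166667
risk, unexposed workers = 17/400 = 0.042500
absolute risk difference = 0.124167
1 / 0.124167 = 8.054 → round up → 9

9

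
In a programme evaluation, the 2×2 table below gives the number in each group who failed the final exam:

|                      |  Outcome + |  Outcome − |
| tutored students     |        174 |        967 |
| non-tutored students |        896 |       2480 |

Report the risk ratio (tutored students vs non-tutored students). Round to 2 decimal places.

risk, tutored students = 174/1141 = 0.1525
risk, non-tutored students = 896/3376 = 0.2654
RR = 0.1525 / 0.2654 = 0.57

RR = 0.57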